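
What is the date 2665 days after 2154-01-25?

+365 (one year) → Jan 25, 2155 (2300 left).
+365 (one year) → Jan 25, 2156 (1935 left).
+366 (one year; includes Feb 29, 2156) → Jan 25, 2157 (1569 left).
+365 (one year) → Jan 25, 2158 (1204 left).
+365 (one year) → Jan 25, 2159 (839 left).
+365 (one year) → Jan 25, 2160 (474 left).
+366 (one year; includes Feb 29, 2160) → Jan 25, 2161 (108 left).
Jan has 31 days: +7 → Feb 1, 2161 (101 left).
Feb has 28 days: +28 → Mar 1, 2161 (73 left).
Mar has 31 days: +31 → Apr 1, 2161 (42 left).
Apr has 30 days: +30 → May 1, 2161 (12 left).
+12 → May 13, 2161.

May 13, 2161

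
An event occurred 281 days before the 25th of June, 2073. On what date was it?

−25 → May 31, 2073 (end of May, 31 days; 256 left).
−31 → Apr 30, 2073 (end of Apr, 30 days; 225 left).
−30 → Mar 31, 2073 (end of Mar, 31 days; 195 left).
−31 → Feb 28, 2073 (end of Feb, 28 days; 164 left).
−28 → Jan 31, 2073 (end of Jan, 31 days; 136 left).
−31 → Dec 31, 2072 (end of Dec, 31 days; 105 left).
−31 → Nov 30, 2072 (end of Nov, 30 days; 74 left).
−30 → Oct 31, 2072 (end of Oct, 31 days; 44 left).
−31 → Sep 30, 2072 (end of Sep, 30 days; 13 left).
−13 → Sep 17, 2072.

September 17, 2072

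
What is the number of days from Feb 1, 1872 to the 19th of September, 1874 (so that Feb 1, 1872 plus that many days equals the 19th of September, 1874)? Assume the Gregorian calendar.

Feb 1, 1872 → Feb 1, 1873: 366 days (Feb 29, 1872 is in that span).
Feb 1, 1873 → Feb 1, 1874: 365 days.
Feb 1, 1874 → Mar 1, 1874: 28 days (February has 28).
Mar 1, 1874 → Apr 1, 1874: 31 days (March has 31).
Apr 1, 1874 → May 1, 1874: 30 days (April has 30).
May 1, 1874 → Jun 1, 1874: 31 days (May has 31).
Jun 1, 1874 → Jul 1, 1874: 30 days (June has 30).
Jul 1, 1874 → Aug 1, 1874: 31 days (July has 31).
Aug 1, 1874 → Sep 1, 1874: 31 days (August has 31).
Sep 1, 1874 → Sep 19, 1874: 18 days.
Total: 961 days.

961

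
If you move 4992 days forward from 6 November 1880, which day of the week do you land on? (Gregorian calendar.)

Sunday

First find the weekday of Nov 6, 1880. Doomsday rule: the anchor day for the 1800s is Friday. For year 80: 80÷12 = 6 r 8, and 8÷4 = 2, so 6+8+2 = 16.
Friday + 16 ≡ Sunday — that's 1880's doomsday.
In November the doomsday date is Nov 7.
Nov 6 is 1 day before Nov 7; 1 mod 7 = 1, so Sunday − 1 = Saturday.
4992 mod 7 = 1, so 4992 days after a Saturday is Saturday + 1 = Sunday.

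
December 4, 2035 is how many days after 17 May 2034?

May 17, 2034 → May 17, 2035: 365 days.
May 17, 2035 → Jun 17, 2035: 31 days (May has 31).
Jun 17, 2035 → Jul 17, 2035: 30 days (June has 30).
Jul 17, 2035 → Aug 17, 2035: 31 days (July has 31).
Aug 17, 2035 → Sep 17, 2035: 31 days (August has 31).
Sep 17, 2035 → Oct 17, 2035: 30 days (September has 30).
Oct 17, 2035 → Nov 17, 2035: 31 days (October has 31).
Nov 17, 2035 → Dec 4, 2035: 17 days.
Total: 566 days.

566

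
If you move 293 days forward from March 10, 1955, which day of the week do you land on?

First find the weekday of Mar 10, 1955. Doomsday rule: the anchor day for the 1900s is Wednesday. For year 55: 55÷12 = 4 r 7, and 7÷4 = 1, so 4+7+1 = 12.
Wednesday + 12 ≡ Monday — that's 1955's doomsday.
In March the doomsday date is Mar 14.
Mar 10 is 4 days before Mar 14; 4 mod 7 = 4, so Monday − 4 = Thursday.
293 mod 7 = 6, so 293 days after a Thursday is Thursday + 6 = Wednesday.

Wednesday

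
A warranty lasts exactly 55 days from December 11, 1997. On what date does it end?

Dec has 31 days: +21 → Jan 1, 1998 (34 left).
Jan has 31 days: +31 → Feb 1, 1998 (3 left).
+3 → Feb 4, 1998.

February 4, 1998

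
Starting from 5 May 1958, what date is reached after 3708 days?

+365 (one year) → May 5, 1959 (3343 left).
+366 (one year; includes Feb 29, 1960) → May 5, 1960 (2977 left).
+365 (one year) → May 5, 1961 (2612 left).
+365 (one year) → May 5, 1962 (2247 left).
+365 (one year) → May 5, 1963 (1882 left).
+366 (one year; includes Feb 29, 1964) → May 5, 1964 (1516 left).
+365 (one year) → May 5, 1965 (1151 left).
+365 (one year) → May 5, 1966 (786 left).
+365 (one year) → May 5, 1967 (421 left).
+366 (one year; includes Feb 29, 1968) → May 5, 1968 (55 left).
May has 31 days: +27 → Jun 1, 1968 (28 left).
+28 → Jun 29, 1968.

June 29, 1968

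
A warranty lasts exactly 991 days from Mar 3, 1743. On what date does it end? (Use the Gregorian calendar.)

+366 (one year; includes Feb 29, 1744) → Mar 3, 1744 (625 left).
+365 (one year) → Mar 3, 1745 (260 left).
Mar has 31 days: +29 → Apr 1, 1745 (231 left).
Apr has 30 days: +30 → May 1, 1745 (201 left).
May has 31 days: +31 → Jun 1, 1745 (170 left).
Jun has 30 days: +30 → Jul 1, 1745 (140 left).
Jul has 31 days: +31 → Aug 1, 1745 (109 left).
Aug has 31 days: +31 → Sep 1, 1745 (78 left).
Sep has 30 days: +30 → Oct 1, 1745 (48 left).
Oct has 31 days: +31 → Nov 1, 1745 (17 left).
+17 → Nov 18, 1745.

November 18, 1745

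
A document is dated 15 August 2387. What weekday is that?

Saturday

Doomsday rule: the anchor day for the 2300s is Wednesday. For year 87: 87÷12 = 7 r 3, and 3÷4 = 0, so 7+3+0 = 10.
Wednesday + 10 ≡ Saturday — that's 2387's doomsday.
In August the doomsday date is Aug 8.
Aug 15 is 7 days after Aug 8; 7 mod 7 = 0, so Saturday + 0 = Saturday.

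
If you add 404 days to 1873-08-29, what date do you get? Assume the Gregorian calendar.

October 7, 1874

+365 (one year) → Aug 29, 1874 (39 left).
Aug has 31 days: +3 → Sep 1, 1874 (36 left).
Sep has 30 days: +30 → Oct 1, 1874 (6 left).
+6 → Oct 7, 1874.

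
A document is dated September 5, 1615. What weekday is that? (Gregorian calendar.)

Saturday

Doomsday rule: the anchor day for the 1600s is Tuesday. For year 15: 15÷12 = 1 r 3, and 3÷4 = 0, so 1+3+0 = 4.
Tuesday + 4 ≡ Saturday — that's 1615's doomsday.
In September the doomsday date is Sep 5.
Sep 5 is the doomsday itself: Saturday.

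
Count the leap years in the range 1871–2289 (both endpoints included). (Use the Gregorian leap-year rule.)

Multiples of 4 in [1871,2289]: 105.
Of those, multiples of 100: 4 (not leap unless ÷400).
Multiples of 400: 1.
Leap years = 105 − 4 + 1 = 102.

102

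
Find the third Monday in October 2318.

October 21, 2318

October 1, 2318 is a Tuesday.
The first Monday is therefore October 7 (6 days later).
The third Monday is 7 + 2×7 = October 21.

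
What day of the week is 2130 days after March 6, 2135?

First find the weekday of Mar 6, 2135. Doomsday rule: the anchor day for the 2100s is Sunday. For year 35: 35÷12 = 2 r 11, and 11÷4 = 2, so 2+11+2 = 15.
Sunday + 15 ≡ Monday — that's 2135's doomsday.
In March the doomsday date is Mar 14.
Mar 6 is 8 days before Mar 14; 8 mod 7 = 1, so Monday − 1 = Sunday.
2130 mod 7 = 2, so 2130 days after a Sunday is Sunday + 2 = Tuesday.

Tuesday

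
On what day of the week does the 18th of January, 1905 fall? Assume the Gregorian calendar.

Wednesday

January 1, 1905 is a Sunday.
Jan 1, 1905 → Jan 18, 1905: 17 days.
Total: 17 days.
17 mod 7 = 3, so Sunday + 3 = Wednesday.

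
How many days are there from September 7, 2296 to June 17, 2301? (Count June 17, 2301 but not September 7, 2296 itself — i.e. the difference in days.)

1743

Sep 7, 2296 → Sep 7, 2297: 365 days.
Sep 7, 2297 → Sep 7, 2298: 365 days.
Sep 7, 2298 → Sep 7, 2299: 365 days.
Sep 7, 2299 → Sep 7, 2300: 365 days.
Sep 7, 2300 → Oct 7, 2300: 30 days (September has 30).
Oct 7, 2300 → Nov 7, 2300: 31 days (October has 31).
Nov 7, 2300 → Dec 7, 2300: 30 days (November has 30).
Dec 7, 2300 → Jan 7, 2301: 31 days (December has 31).
Jan 7, 2301 → Feb 7, 2301: 31 days (January has 31).
Feb 7, 2301 → Mar 7, 2301: 28 days (February has 28).
Mar 7, 2301 → Apr 7, 2301: 31 days (March has 31).
Apr 7, 2301 → May 7, 2301: 30 days (April has 30).
May 7, 2301 → Jun 7, 2301: 31 days (May has 31).
Jun 7, 2301 → Jun 17, 2301: 10 days.
Total: 1743 days.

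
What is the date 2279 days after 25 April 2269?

July 22, 2275

+365 (one year) → Apr 25, 2270 (1914 left).
+365 (one year) → Apr 25, 2271 (1549 left).
+366 (one year; includes Feb 29, 2272) → Apr 25, 2272 (1183 left).
+365 (one year) → Apr 25, 2273 (818 left).
+365 (one year) → Apr 25, 2274 (453 left).
+365 (one year) → Apr 25, 2275 (88 left).
Apr has 30 days: +6 → May 1, 2275 (82 left).
May has 31 days: +31 → Jun 1, 2275 (51 left).
Jun has 30 days: +30 → Jul 1, 2275 (21 left).
+21 → Jul 22, 2275.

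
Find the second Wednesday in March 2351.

March 14, 2351

March 1, 2351 is a Thursday.
The first Wednesday is therefore March 7 (6 days later).
The second Wednesday is 7 + 1×7 = March 14.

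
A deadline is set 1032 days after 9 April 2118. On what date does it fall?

February 4, 2121

+365 (one year) → Apr 9, 2119 (667 left).
+366 (one year; includes Feb 29, 2120) → Apr 9, 2120 (301 left).
Apr has 30 days: +22 → May 1, 2120 (279 left).
May has 31 days: +31 → Jun 1, 2120 (248 left).
Jun has 30 days: +30 → Jul 1, 2120 (218 left).
Jul has 31 days: +31 → Aug 1, 2120 (187 left).
Aug has 31 days: +31 → Sep 1, 2120 (156 left).
Sep has 30 days: +30 → Oct 1, 2120 (126 left).
Oct has 31 days: +31 → Nov 1, 2120 (95 left).
Nov has 30 days: +30 → Dec 1, 2120 (65 left).
Dec has 31 days: +31 → Jan 1, 2121 (34 left).
Jan has 31 days: +31 → Feb 1, 2121 (3 left).
+3 → Feb 4, 2121.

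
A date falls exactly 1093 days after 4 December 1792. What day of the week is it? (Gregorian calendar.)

Wednesday

First find the weekday of Dec 4, 1792. Doomsday rule: the anchor day for the 1700s is Sunday. For year 92: 92÷12 = 7 r 8, and 8÷4 = 2, so 7+8+2 = 17.
Sunday + 17 ≡ Wednesday — that's 1792's doomsday.
In December the doomsday date is Dec 12.
Dec 4 is 8 days before Dec 12; 8 mod 7 = 1, so Wednesday − 1 = Tuesday.
1093 mod 7 = 1, so 1093 days after a Tuesday is Tuesday + 1 = Wednesday.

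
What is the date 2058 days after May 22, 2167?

January 8, 2173

+366 (one year; includes Feb 29, 2168) → May 22, 2168 (1692 left).
+365 (one year) → May 22, 2169 (1327 left).
+365 (one year) → May 22, 2170 (962 left).
+365 (one year) → May 22, 2171 (597 left).
+366 (one year; includes Feb 29, 2172) → May 22, 2172 (231 left).
May has 31 days: +10 → Jun 1, 2172 (221 left).
Jun has 30 days: +30 → Jul 1, 2172 (191 left).
Jul has 31 days: +31 → Aug 1, 2172 (160 left).
Aug has 31 days: +31 → Sep 1, 2172 (129 left).
Sep has 30 days: +30 → Oct 1, 2172 (99 left).
Oct has 31 days: +31 → Nov 1, 2172 (68 left).
Nov has 30 days: +30 → Dec 1, 2172 (38 left).
Dec has 31 days: +31 → Jan 1, 2173 (7 left).
+7 → Jan 8, 2173.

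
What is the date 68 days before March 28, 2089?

−28 → Feb 28, 2089 (end of Feb, 28 days; 40 left).
−28 → Jan 31, 2089 (end of Jan, 31 days; 12 left).
−12 → Jan 19, 2089.

January 19, 2089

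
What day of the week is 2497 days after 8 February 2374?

First find the weekday of Feb 8, 2374. Doomsday rule: the anchor day for the 2300s is Wednesday. For year 74: 74÷12 = 6 r 2, and 2÷4 = 0, so 6+2+0 = 8.
Wednesday + 8 ≡ Thursday — that's 2374's doomsday.
In February the doomsday date is Feb 28 (2374 is not a leap year).
Feb 8 is 20 days before Feb 28; 20 mod 7 = 6, so Thursday − 6 = Friday.
2497 mod 7 = 5, so 2497 days after a Friday is Friday + 5 = Wednesday.

Wednesday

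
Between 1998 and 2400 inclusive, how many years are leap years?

Multiples of 4 in [1998,2400]: 101.
Of those, multiples of 100: 5 (not leap unless ÷400).
Multiples of 400: 2.
Leap years = 101 − 5 + 2 = 98.

98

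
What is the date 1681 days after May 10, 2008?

December 16, 2012

+365 (one year) → May 10, 2009 (1316 left).
+365 (one year) → May 10, 2010 (951 left).
+365 (one year) → May 10, 2011 (586 left).
+366 (one year; includes Feb 29, 2012) → May 10, 2012 (220 left).
May has 31 days: +22 → Jun 1, 2012 (198 left).
Jun has 30 days: +30 → Jul 1, 2012 (168 left).
Jul has 31 days: +31 → Aug 1, 2012 (137 left).
Aug has 31 days: +31 → Sep 1, 2012 (106 left).
Sep has 30 days: +30 → Oct 1, 2012 (76 left).
Oct has 31 days: +31 → Nov 1, 2012 (45 left).
Nov has 30 days: +30 → Dec 1, 2012 (15 left).
+15 → Dec 16, 2012.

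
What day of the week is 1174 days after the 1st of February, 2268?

First find the weekday of Feb 1, 2268. Doomsday rule: the anchor day for the 2200s is Friday. For year 68: 68÷12 = 5 r 8, and 8÷4 = 2, so 5+8+2 = 15.
Friday + 15 ≡ Saturday — that's 2268's doomsday.
In February the doomsday date is Feb 29 (2268 is a leap year (divisible by 4)).
Feb 1 is 28 days before Feb 29; 28 mod 7 = 0, so Saturday − 0 = Saturday.
1174 mod 7 = 5, so 1174 days after a Saturday is Saturday + 5 = Thursday.

Thursday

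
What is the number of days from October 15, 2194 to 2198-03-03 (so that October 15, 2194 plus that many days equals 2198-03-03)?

Oct 15, 2194 → Oct 15, 2195: 365 days.
Oct 15, 2195 → Oct 15, 2196: 366 days (Feb 29, 2196 is in that span).
Oct 15, 2196 → Oct 15, 2197: 365 days.
Oct 15, 2197 → Nov 15, 2197: 31 days (October has 31).
Nov 15, 2197 → Dec 15, 2197: 30 days (November has 30).
Dec 15, 2197 → Jan 15, 2198: 31 days (December has 31).
Jan 15, 2198 → Feb 15, 2198: 31 days (January has 31).
Feb 15, 2198 → Mar 3, 2198: 16 days.
Total: 1235 days.

1235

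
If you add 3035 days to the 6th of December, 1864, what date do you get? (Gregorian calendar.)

+365 (one year) → Dec 6, 1865 (2670 left).
+365 (one year) → Dec 6, 1866 (2305 left).
+365 (one year) → Dec 6, 1867 (1940 left).
+366 (one year; includes Feb 29, 1868) → Dec 6, 1868 (1574 left).
+365 (one year) → Dec 6, 1869 (1209 left).
+365 (one year) → Dec 6, 1870 (844 left).
+365 (one year) → Dec 6, 1871 (479 left).
+366 (one year; includes Feb 29, 1872) → Dec 6, 1872 (113 left).
Dec has 31 days: +26 → Jan 1, 1873 (87 left).
Jan has 31 days: +31 → Feb 1, 1873 (56 left).
Feb has 28 days: +28 → Mar 1, 1873 (28 left).
+28 → Mar 29, 1873.

March 29, 1873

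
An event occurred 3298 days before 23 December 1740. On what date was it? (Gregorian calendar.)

December 13, 1731

−366 (one year; includes Feb 29, 1740) → Dec 23, 1739 (2932 left).
−365 (one year) → Dec 23, 1738 (2567 left).
−365 (one year) → Dec 23, 1737 (2202 left).
−365 (one year) → Dec 23, 1736 (1837 left).
−366 (one year; includes Feb 29, 1736) → Dec 23, 1735 (1471 left).
−365 (one year) → Dec 23, 1734 (1106 left).
−365 (one year) → Dec 23, 1733 (741 left).
−365 (one year) → Dec 23, 1732 (376 left).
−23 → Nov 30, 1732 (end of Nov, 30 days; 353 left).
−30 → Oct 31, 1732 (end of Oct, 31 days; 323 left).
−31 → Sep 30, 1732 (end of Sep, 30 days; 292 left).
−30 → Aug 31, 1732 (end of Aug, 31 days; 262 left).
−31 → Jul 31, 1732 (end of Jul, 31 days; 231 left).
−31 → Jun 30, 1732 (end of Jun, 30 days; 200 left).
−30 → May 31, 1732 (end of May, 31 days; 170 left).
−31 → Apr 30, 1732 (end of Apr, 30 days; 139 left).
−30 → Mar 31, 1732 (end of Mar, 31 days; 109 left).
−31 → Feb 29, 1732 (end of Feb, 29 days; 78 left).
−29 → Jan 31, 1732 (end of Jan, 31 days; 49 left).
−31 → Dec 31, 1731 (end of Dec, 31 days; 18 left).
−18 → Dec 13, 1731.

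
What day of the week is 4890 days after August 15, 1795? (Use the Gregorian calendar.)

First find the weekday of Aug 15, 1795. Doomsday rule: the anchor day for the 1700s is Sunday. For year 95: 95÷12 = 7 r 11, and 11÷4 = 2, so 7+11+2 = 20.
Sunday + 20 ≡ Saturday — that's 1795's doomsday.
In August the doomsday date is Aug 8.
Aug 15 is 7 days after Aug 8; 7 mod 7 = 0, so Saturday + 0 = Saturday.
4890 mod 7 = 4, so 4890 days after a Saturday is Saturday + 4 = Wednesday.

Wednesday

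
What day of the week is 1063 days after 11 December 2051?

Dec 11, 2051 is a Monday.
1063 mod 7 = 6, so 1063 days after a Monday is Monday + 6 = Sunday.

Sunday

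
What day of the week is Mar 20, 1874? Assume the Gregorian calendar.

Friday

Doomsday rule: the anchor day for the 1800s is Friday. For year 74: 74÷12 = 6 r 2, and 2÷4 = 0, so 6+2+0 = 8.
Friday + 8 ≡ Saturday — that's 1874's doomsday.
In March the doomsday date is Mar 14.
Mar 20 is 6 days after Mar 14; 6 mod 7 = 6, so Saturday + 6 = Friday.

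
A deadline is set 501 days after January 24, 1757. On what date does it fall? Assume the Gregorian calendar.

+365 (one year) → Jan 24, 1758 (136 left).
Jan has 31 days: +8 → Feb 1, 1758 (128 left).
Feb has 28 days: +28 → Mar 1, 1758 (100 left).
Mar has 31 days: +31 → Apr 1, 1758 (69 left).
Apr has 30 days: +30 → May 1, 1758 (39 left).
May has 31 days: +31 → Jun 1, 1758 (8 left).
+8 → Jun 9, 1758.

June 9, 1758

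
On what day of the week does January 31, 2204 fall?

Tuesday

Doomsday rule: the anchor day for the 2200s is Friday. For year 04: 4÷12 = 0 r 4, and 4÷4 = 1, so 0+4+1 = 5.
Friday + 5 ≡ Wednesday — that's 2204's doomsday.
In January the doomsday date is Jan 4 (2204 is a leap year (divisible by 4)).
Jan 31 is 27 days after Jan 4; 27 mod 7 = 6, so Wednesday + 6 = Tuesday.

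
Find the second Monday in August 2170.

August 13, 2170

August 1, 2170 is a Wednesday.
The first Monday is therefore August 6 (5 days later).
The second Monday is 6 + 1×7 = August 13.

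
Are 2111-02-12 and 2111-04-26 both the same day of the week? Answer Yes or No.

No

From Feb 12, 2111 to Apr 26, 2111 is 73 days.
73 mod 7 = 3, so they are different weekdays.
(Feb 12, 2111 is a Thursday; Apr 26, 2111 is a Sunday.)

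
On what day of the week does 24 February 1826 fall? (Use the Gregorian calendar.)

Friday

Doomsday rule: the anchor day for the 1800s is Friday. For year 26: 26÷12 = 2 r 2, and 2÷4 = 0, so 2+2+0 = 4.
Friday + 4 ≡ Tuesday — that's 1826's doomsday.
In February the doomsday date is Feb 28 (1826 is not a leap year).
Feb 24 is 4 days before Feb 28; 4 mod 7 = 4, so Tuesday − 4 = Friday.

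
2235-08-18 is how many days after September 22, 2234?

Sep 22, 2234 → Oct 22, 2234: 30 days (September has 30).
Oct 22, 2234 → Nov 22, 2234: 31 days (October has 31).
Nov 22, 2234 → Dec 22, 2234: 30 days (November has 30).
Dec 22, 2234 → Jan 22, 2235: 31 days (December has 31).
Jan 22, 2235 → Feb 22, 2235: 31 days (January has 31).
Feb 22, 2235 → Mar 22, 2235: 28 days (February has 28).
Mar 22, 2235 → Apr 22, 2235: 31 days (March has 31).
Apr 22, 2235 → May 22, 2235: 30 days (April has 30).
May 22, 2235 → Jun 22, 2235: 31 days (May has 31).
Jun 22, 2235 → Jul 22, 2235: 30 days (June has 30).
Jul 22, 2235 → Aug 18, 2235: 27 days.
Total: 330 days.

330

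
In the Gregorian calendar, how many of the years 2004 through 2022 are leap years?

5

Multiples of 4 in [2004,2022]: 5.
Of those, multiples of 100: 0 (not leap unless ÷400).
Multiples of 400: 0.
Leap years = 5 − 0 + 0 = 5.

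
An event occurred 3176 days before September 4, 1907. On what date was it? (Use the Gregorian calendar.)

December 23, 1898

−365 (one year) → Sep 4, 1906 (2811 left).
−365 (one year) → Sep 4, 1905 (2446 left).
−365 (one year) → Sep 4, 1904 (2081 left).
−366 (one year; includes Feb 29, 1904) → Sep 4, 1903 (1715 left).
−365 (one year) → Sep 4, 1902 (1350 left).
−365 (one year) → Sep 4, 1901 (985 left).
−365 (one year) → Sep 4, 1900 (620 left).
−365 (one year) → Sep 4, 1899 (255 left).
−4 → Aug 31, 1899 (end of Aug, 31 days; 251 left).
−31 → Jul 31, 1899 (end of Jul, 31 days; 220 left).
−31 → Jun 30, 1899 (end of Jun, 30 days; 189 left).
−30 → May 31, 1899 (end of May, 31 days; 159 left).
−31 → Apr 30, 1899 (end of Apr, 30 days; 128 left).
−30 → Mar 31, 1899 (end of Mar, 31 days; 98 left).
−31 → Feb 28, 1899 (end of Feb, 28 days; 67 left).
−28 → Jan 31, 1899 (end of Jan, 31 days; 39 left).
−31 → Dec 31, 1898 (end of Dec, 31 days; 8 left).
−8 → Dec 23, 1898.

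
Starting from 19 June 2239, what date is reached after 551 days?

December 21, 2240

+366 (one year; includes Feb 29, 2240) → Jun 19, 2240 (185 left).
Jun has 30 days: +12 → Jul 1, 2240 (173 left).
Jul has 31 days: +31 → Aug 1, 2240 (142 left).
Aug has 31 days: +31 → Sep 1, 2240 (111 left).
Sep has 30 days: +30 → Oct 1, 2240 (81 left).
Oct has 31 days: +31 → Nov 1, 2240 (50 left).
Nov has 30 days: +30 → Dec 1, 2240 (20 left).
+20 → Dec 21, 2240.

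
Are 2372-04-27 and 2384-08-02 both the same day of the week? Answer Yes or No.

From Apr 27, 2372 to Aug 2, 2384 is 4480 days.
4480 mod 7 = 0, so they are the same weekday.
(Apr 27, 2372 is a Thursday; Aug 2, 2384 is a Thursday.)

Yes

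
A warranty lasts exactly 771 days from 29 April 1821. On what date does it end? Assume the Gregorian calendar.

June 9, 1823

+365 (one year) → Apr 29, 1822 (406 left).
+365 (one year) → Apr 29, 1823 (41 left).
Apr has 30 days: +2 → May 1, 1823 (39 left).
May has 31 days: +31 → Jun 1, 1823 (8 left).
+8 → Jun 9, 1823.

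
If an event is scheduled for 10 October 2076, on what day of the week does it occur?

Saturday

January 1, 2076 is a Wednesday.
Jan 1, 2076 → Feb 1, 2076: 31 days (January has 31).
Feb 1, 2076 → Mar 1, 2076: 29 days (February has 29).
Mar 1, 2076 → Apr 1, 2076: 31 days (March has 31).
Apr 1, 2076 → May 1, 2076: 30 days (April has 30).
May 1, 2076 → Jun 1, 2076: 31 days (May has 31).
Jun 1, 2076 → Jul 1, 2076: 30 days (June has 30).
Jul 1, 2076 → Aug 1, 2076: 31 days (July has 31).
Aug 1, 2076 → Sep 1, 2076: 31 days (August has 31).
Sep 1, 2076 → Oct 1, 2076: 30 days (September has 30).
Oct 1, 2076 → Oct 10, 2076: 9 days.
Total: 283 days.
283 mod 7 = 3, so Wednesday + 3 = Saturday.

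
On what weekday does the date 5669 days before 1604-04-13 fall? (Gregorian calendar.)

Wednesday

Apr 13, 1604 is a Tuesday.
5669 mod 7 = 6, so 5669 days before a Tuesday is Tuesday − 6 = Wednesday.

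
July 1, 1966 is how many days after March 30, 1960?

2284

Mar 30, 1960 → Mar 30, 1961: 365 days.
Mar 30, 1961 → Mar 30, 1962: 365 days.
Mar 30, 1962 → Mar 30, 1963: 365 days.
Mar 30, 1963 → Mar 30, 1964: 366 days (Feb 29, 1964 is in that span).
Mar 30, 1964 → Mar 30, 1965: 365 days.
Mar 30, 1965 → Mar 30, 1966: 365 days.
Mar 30, 1966 → Apr 30, 1966: 31 days (March has 31).
Apr 30, 1966 → May 30, 1966: 30 days (April has 30).
May 30, 1966 → Jun 30, 1966: 31 days (May has 31).
Jun 30, 1966 → Jul 1, 1966: 1 days.
Total: 2284 days.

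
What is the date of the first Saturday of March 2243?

March 1, 2243 is a Wednesday.
The first Saturday is therefore March 4 (3 days later).

March 4, 2243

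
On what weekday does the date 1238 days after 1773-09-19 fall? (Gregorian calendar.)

Saturday

Sep 19, 1773 is a Sunday.
1238 mod 7 = 6, so 1238 days after a Sunday is Sunday + 6 = Saturday.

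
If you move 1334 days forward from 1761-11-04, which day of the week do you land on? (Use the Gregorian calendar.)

Nov 4, 1761 is a Wednesday.
1334 mod 7 = 4, so 1334 days after a Wednesday is Wednesday + 4 = Sunday.

Sunday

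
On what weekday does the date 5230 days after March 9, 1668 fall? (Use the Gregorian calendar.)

Mar 9, 1668 is a Friday.
5230 mod 7 = 1, so 5230 days after a Friday is Friday + 1 = Saturday.

Saturday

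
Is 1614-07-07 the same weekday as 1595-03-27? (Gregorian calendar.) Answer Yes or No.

Yes

From Mar 27, 1595 to Jul 7, 1614 is 7042 days.
7042 mod 7 = 0, so they are the same weekday.
(Mar 27, 1595 is a Monday; Jul 7, 1614 is a Monday.)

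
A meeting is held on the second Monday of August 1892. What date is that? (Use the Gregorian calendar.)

August 1, 1892 is a Monday.
The first Monday is therefore August 1 (same day).
The second Monday is 1 + 1×7 = August 8.

August 8, 1892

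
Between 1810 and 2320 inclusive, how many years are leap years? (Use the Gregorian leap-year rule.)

Multiples of 4 in [1810,2320]: 128.
Of those, multiples of 100: 5 (not leap unless ÷400).
Multiples of 400: 1.
Leap years = 128 − 5 + 1 = 124.

124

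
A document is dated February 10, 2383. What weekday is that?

Thursday

Doomsday rule: the anchor day for the 2300s is Wednesday. For year 83: 83÷12 = 6 r 11, and 11÷4 = 2, so 6+11+2 = 19.
Wednesday + 19 ≡ Monday — that's 2383's doomsday.
In February the doomsday date is Feb 28 (2383 is not a leap year).
Feb 10 is 18 days before Feb 28; 18 mod 7 = 4, so Monday − 4 = Thursday.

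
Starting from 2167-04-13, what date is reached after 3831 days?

October 8, 2177

+366 (one year; includes Feb 29, 2168) → Apr 13, 2168 (3465 left).
+365 (one year) → Apr 13, 2169 (3100 left).
+365 (one year) → Apr 13, 2170 (2735 left).
+365 (one year) → Apr 13, 2171 (2370 left).
+366 (one year; includes Feb 29, 2172) → Apr 13, 2172 (2004 left).
+365 (one year) → Apr 13, 2173 (1639 left).
+365 (one year) → Apr 13, 2174 (1274 left).
+365 (one year) → Apr 13, 2175 (909 left).
+366 (one year; includes Feb 29, 2176) → Apr 13, 2176 (543 left).
+365 (one year) → Apr 13, 2177 (178 left).
Apr has 30 days: +18 → May 1, 2177 (160 left).
May has 31 days: +31 → Jun 1, 2177 (129 left).
Jun has 30 days: +30 → Jul 1, 2177 (99 left).
Jul has 31 days: +31 → Aug 1, 2177 (68 left).
Aug has 31 days: +31 → Sep 1, 2177 (37 left).
Sep has 30 days: +30 → Oct 1, 2177 (7 left).
+7 → Oct 8, 2177.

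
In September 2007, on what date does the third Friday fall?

September 21, 2007

September 1, 2007 is a Saturday.
The first Friday is therefore September 7 (6 days later).
The third Friday is 7 + 2×7 = September 21.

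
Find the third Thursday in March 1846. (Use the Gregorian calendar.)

March 19, 1846

March 1, 1846 is a Sunday.
The first Thursday is therefore March 5 (4 days later).
The third Thursday is 5 + 2×7 = March 19.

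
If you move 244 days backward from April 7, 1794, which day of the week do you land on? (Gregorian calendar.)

Tuesday

First find the weekday of Apr 7, 1794. Doomsday rule: the anchor day for the 1700s is Sunday. For year 94: 94÷12 = 7 r 10, and 10÷4 = 2, so 7+10+2 = 19.
Sunday + 19 ≡ Friday — that's 1794's doomsday.
In April the doomsday date is Apr 4.
Apr 7 is 3 days after Apr 4; 3 mod 7 = 3, so Friday + 3 = Monday.
244 mod 7 = 6, so 244 days before a Monday is Monday − 6 = Tuesday.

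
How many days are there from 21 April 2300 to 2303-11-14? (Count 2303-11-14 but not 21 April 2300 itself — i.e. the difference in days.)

1302

Apr 21, 2300 → Apr 21, 2301: 365 days.
Apr 21, 2301 → Apr 21, 2302: 365 days.
Apr 21, 2302 → Apr 21, 2303: 365 days.
Apr 21, 2303 → May 21, 2303: 30 days (April has 30).
May 21, 2303 → Jun 21, 2303: 31 days (May has 31).
Jun 21, 2303 → Jul 21, 2303: 30 days (June has 30).
Jul 21, 2303 → Aug 21, 2303: 31 days (July has 31).
Aug 21, 2303 → Sep 21, 2303: 31 days (August has 31).
Sep 21, 2303 → Oct 21, 2303: 30 days (September has 30).
Oct 21, 2303 → Nov 14, 2303: 24 days.
Total: 1302 days.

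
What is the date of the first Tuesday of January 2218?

January 1, 2218 is a Thursday.
The first Tuesday is therefore January 6 (5 days later).

January 6, 2218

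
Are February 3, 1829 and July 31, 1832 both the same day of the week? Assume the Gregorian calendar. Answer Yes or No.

Yes

From Feb 3, 1829 to Jul 31, 1832 is 1274 days.
1274 mod 7 = 0, so they are the same weekday.
(Feb 3, 1829 is a Tuesday; Jul 31, 1832 is a Tuesday.)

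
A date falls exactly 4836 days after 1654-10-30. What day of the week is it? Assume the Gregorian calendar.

Thursday

First find the weekday of Oct 30, 1654. Doomsday rule: the anchor day for the 1600s is Tuesday. For year 54: 54÷12 = 4 r 6, and 6÷4 = 1, so 4+6+1 = 11.
Tuesday + 11 ≡ Saturday — that's 1654's doomsday.
In October the doomsday date is Oct 10.
Oct 30 is 20 days after Oct 10; 20 mod 7 = 6, so Saturday + 6 = Friday.
4836 mod 7 = 6, so 4836 days after a Friday is Friday + 6 = Thursday.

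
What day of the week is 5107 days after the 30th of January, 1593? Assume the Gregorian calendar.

Wednesday

First find the weekday of Jan 30, 1593. Doomsday rule: the anchor day for the 1500s is Wednesday. For year 93: 93÷12 = 7 r 9, and 9÷4 = 2, so 7+9+2 = 18.
Wednesday + 18 ≡ Sunday — that's 1593's doomsday.
In January the doomsday date is Jan 3 (1593 is not a leap year).
Jan 30 is 27 days after Jan 3; 27 mod 7 = 6, so Sunday + 6 = Saturday.
5107 mod 7 = 4, so 5107 days after a Saturday is Saturday + 4 = Wednesday.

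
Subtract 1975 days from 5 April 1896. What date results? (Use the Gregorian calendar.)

−366 (one year; includes Feb 29, 1896) → Apr 5, 1895 (1609 left).
−365 (one year) → Apr 5, 1894 (1244 left).
−365 (one year) → Apr 5, 1893 (879 left).
−365 (one year) → Apr 5, 1892 (514 left).
−366 (one year; includes Feb 29, 1892) → Apr 5, 1891 (148 left).
−5 → Mar 31, 1891 (end of Mar, 31 days; 143 left).
−31 → Feb 28, 1891 (end of Feb, 28 days; 112 left).
−28 → Jan 31, 1891 (end of Jan, 31 days; 84 left).
−31 → Dec 31, 1890 (end of Dec, 31 days; 53 left).
−31 → Nov 30, 1890 (end of Nov, 30 days; 22 left).
−22 → Nov 8, 1890.

November 8, 1890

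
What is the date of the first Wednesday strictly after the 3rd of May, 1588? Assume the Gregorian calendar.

May 4, 1588

May 3, 1588 is a Tuesday.
From Tuesday to the next Wednesday is 1 day.
May 3, 1588 + 1 = May 4, 1588.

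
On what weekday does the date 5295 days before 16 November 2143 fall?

Wednesday

First find the weekday of Nov 16, 2143. Doomsday rule: the anchor day for the 2100s is Sunday. For year 43: 43÷12 = 3 r 7, and 7÷4 = 1, so 3+7+1 = 11.
Sunday + 11 ≡ Thursday — that's 2143's doomsday.
In November the doomsday date is Nov 7.
Nov 16 is 9 days after Nov 7; 9 mod 7 = 2, so Thursday + 2 = Saturday.
5295 mod 7 = 3, so 5295 days before a Saturday is Saturday − 3 = Wednesday.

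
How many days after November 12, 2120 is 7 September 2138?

6508

Nov 12, 2120 → Nov 12, 2121: 365 days.
Nov 12, 2121 → Nov 12, 2122: 365 days.
Nov 12, 2122 → Nov 12, 2123: 365 days.
Nov 12, 2123 → Nov 12, 2124: 366 days (Feb 29, 2124 is in that span).
Nov 12, 2124 → Nov 12, 2125: 365 days.
Nov 12, 2125 → Nov 12, 2126: 365 days.
Nov 12, 2126 → Nov 12, 2127: 365 days.
Nov 12, 2127 → Nov 12, 2128: 366 days (Feb 29, 2128 is in that span).
Nov 12, 2128 → Nov 12, 2129: 365 days.
Nov 12, 2129 → Nov 12, 2130: 365 days.
Nov 12, 2130 → Nov 12, 2131: 365 days.
Nov 12, 2131 → Nov 12, 2132: 366 days (Feb 29, 2132 is in that span).
Nov 12, 2132 → Nov 12, 2133: 365 days.
Nov 12, 2133 → Nov 12, 2134: 365 days.
Nov 12, 2134 → Nov 12, 2135: 365 days.
Nov 12, 2135 → Nov 12, 2136: 366 days (Feb 29, 2136 is in that span).
Nov 12, 2136 → Nov 12, 2137: 365 days.
Nov 12, 2137 → Dec 12, 2137: 30 days (November has 30).
Dec 12, 2137 → Jan 12, 2138: 31 days (December has 31).
Jan 12, 2138 → Feb 12, 2138: 31 days (January has 31).
Feb 12, 2138 → Mar 12, 2138: 28 days (February has 28).
Mar 12, 2138 → Apr 12, 2138: 31 days (March has 31).
Apr 12, 2138 → May 12, 2138: 30 days (April has 30).
May 12, 2138 → Jun 12, 2138: 31 days (May has 31).
Jun 12, 2138 → Jul 12, 2138: 30 days (June has 30).
Jul 12, 2138 → Aug 12, 2138: 31 days (July has 31).
Aug 12, 2138 → Sep 7, 2138: 26 days.
Total: 6508 days.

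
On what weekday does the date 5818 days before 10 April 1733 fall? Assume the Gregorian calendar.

Thursday

First find the weekday of Apr 10, 1733. Doomsday rule: the anchor day for the 1700s is Sunday. For year 33: 33÷12 = 2 r 9, and 9÷4 = 2, so 2+9+2 = 13.
Sunday + 13 ≡ Saturday — that's 1733's doomsday.
In April the doomsday date is Apr 4.
Apr 10 is 6 days after Apr 4; 6 mod 7 = 6, so Saturday + 6 = Friday.
5818 mod 7 = 1, so 5818 days before a Friday is Friday − 1 = Thursday.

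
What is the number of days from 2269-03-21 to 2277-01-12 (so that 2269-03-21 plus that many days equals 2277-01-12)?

Mar 21, 2269 → Mar 21, 2270: 365 days.
Mar 21, 2270 → Mar 21, 2271: 365 days.
Mar 21, 2271 → Mar 21, 2272: 366 days (Feb 29, 2272 is in that span).
Mar 21, 2272 → Mar 21, 2273: 365 days.
Mar 21, 2273 → Mar 21, 2274: 365 days.
Mar 21, 2274 → Mar 21, 2275: 365 days.
Mar 21, 2275 → Mar 21, 2276: 366 days (Feb 29, 2276 is in that span).
Mar 21, 2276 → Apr 21, 2276: 31 days (March has 31).
Apr 21, 2276 → May 21, 2276: 30 days (April has 30).
May 21, 2276 → Jun 21, 2276: 31 days (May has 31).
Jun 21, 2276 → Jul 21, 2276: 30 days (June has 30).
Jul 21, 2276 → Aug 21, 2276: 31 days (July has 31).
Aug 21, 2276 → Sep 21, 2276: 31 days (August has 31).
Sep 21, 2276 → Oct 21, 2276: 30 days (September has 30).
Oct 21, 2276 → Nov 21, 2276: 31 days (October has 31).
Nov 21, 2276 → Dec 21, 2276: 30 days (November has 30).
Dec 21, 2276 → Jan 12, 2277: 22 days.
Total: 2854 days.

2854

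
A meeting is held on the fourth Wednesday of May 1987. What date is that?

May 27, 1987

May 1, 1987 is a Friday.
The first Wednesday is therefore May 6 (5 days later).
The fourth Wednesday is 6 + 3×7 = May 27.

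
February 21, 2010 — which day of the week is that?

Sunday

January 1, 2010 is a Friday.
Jan 1, 2010 → Feb 1, 2010: 31 days (January has 31).
Feb 1, 2010 → Feb 21, 2010: 20 days.
Total: 51 days.
51 mod 7 = 2, so Friday + 2 = Sunday.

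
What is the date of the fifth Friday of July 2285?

July 1, 2285 is a Wednesday.
The first Friday is therefore July 3 (2 days later).
The fifth Friday is 3 + 4×7 = July 31.

July 31, 2285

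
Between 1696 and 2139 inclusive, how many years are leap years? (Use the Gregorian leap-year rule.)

107

Multiples of 4 in [1696,2139]: 111.
Of those, multiples of 100: 5 (not leap unless ÷400).
Multiples of 400: 1.
Leap years = 111 − 5 + 1 = 107.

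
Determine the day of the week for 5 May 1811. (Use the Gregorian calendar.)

Doomsday rule: the anchor day for the 1800s is Friday. For year 11: 11÷12 = 0 r 11, and 11÷4 = 2, so 0+11+2 = 13.
Friday + 13 ≡ Thursday — that's 1811's doomsday.
In May the doomsday date is May 9.
May 5 is 4 days before May 9; 4 mod 7 = 4, so Thursday − 4 = Sunday.

Sunday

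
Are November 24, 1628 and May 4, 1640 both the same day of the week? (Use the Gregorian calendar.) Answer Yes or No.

From Nov 24, 1628 to May 4, 1640 is 4179 days.
4179 mod 7 = 0, so they are the same weekday.
(Nov 24, 1628 is a Friday; May 4, 1640 is a Friday.)

Yes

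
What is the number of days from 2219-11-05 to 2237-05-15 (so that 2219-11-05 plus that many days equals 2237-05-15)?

6401

Nov 5, 2219 → Nov 5, 2220: 366 days (Feb 29, 2220 is in that span).
Nov 5, 2220 → Nov 5, 2221: 365 days.
Nov 5, 2221 → Nov 5, 2222: 365 days.
Nov 5, 2222 → Nov 5, 2223: 365 days.
Nov 5, 2223 → Nov 5, 2224: 366 days (Feb 29, 2224 is in that span).
Nov 5, 2224 → Nov 5, 2225: 365 days.
Nov 5, 2225 → Nov 5, 2226: 365 days.
Nov 5, 2226 → Nov 5, 2227: 365 days.
Nov 5, 2227 → Nov 5, 2228: 366 days (Feb 29, 2228 is in that span).
Nov 5, 2228 → Nov 5, 2229: 365 days.
Nov 5, 2229 → Nov 5, 2230: 365 days.
Nov 5, 2230 → Nov 5, 2231: 365 days.
Nov 5, 2231 → Nov 5, 2232: 366 days (Feb 29, 2232 is in that span).
Nov 5, 2232 → Nov 5, 2233: 365 days.
Nov 5, 2233 → Nov 5, 2234: 365 days.
Nov 5, 2234 → Nov 5, 2235: 365 days.
Nov 5, 2235 → Nov 5, 2236: 366 days (Feb 29, 2236 is in that span).
Nov 5, 2236 → Dec 5, 2236: 30 days (November has 30).
Dec 5, 2236 → Jan 5, 2237: 31 days (December has 31).
Jan 5, 2237 → Feb 5, 2237: 31 days (January has 31).
Feb 5, 2237 → Mar 5, 2237: 28 days (February has 28).
Mar 5, 2237 → Apr 5, 2237: 31 days (March has 31).
Apr 5, 2237 → May 5, 2237: 30 days (April has 30).
May 5, 2237 → May 15, 2237: 10 days.
Total: 6401 days.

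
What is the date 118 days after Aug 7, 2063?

December 3, 2063

Aug has 31 days: +25 → Sep 1, 2063 (93 left).
Sep has 30 days: +30 → Oct 1, 2063 (63 left).
Oct has 31 days: +31 → Nov 1, 2063 (32 left).
Nov has 30 days: +30 → Dec 1, 2063 (2 left).
+2 → Dec 3, 2063.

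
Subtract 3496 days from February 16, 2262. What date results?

July 22, 2252

−365 (one year) → Feb 16, 2261 (3131 left).
−366 (one year; includes Feb 29, 2260) → Feb 16, 2260 (2765 left).
−365 (one year) → Feb 16, 2259 (2400 left).
−365 (one year) → Feb 16, 2258 (2035 left).
−365 (one year) → Feb 16, 2257 (1670 left).
−366 (one year; includes Feb 29, 2256) → Feb 16, 2256 (1304 left).
−365 (one year) → Feb 16, 2255 (939 left).
−365 (one year) → Feb 16, 2254 (574 left).
−365 (one year) → Feb 16, 2253 (209 left).
−16 → Jan 31, 2253 (end of Jan, 31 days; 193 left).
−31 → Dec 31, 2252 (end of Dec, 31 days; 162 left).
−31 → Nov 30, 2252 (end of Nov, 30 days; 131 left).
−30 → Oct 31, 2252 (end of Oct, 31 days; 101 left).
−31 → Sep 30, 2252 (end of Sep, 30 days; 70 left).
−30 → Aug 31, 2252 (end of Aug, 31 days; 40 left).
−31 → Jul 31, 2252 (end of Jul, 31 days; 9 left).
−9 → Jul 22, 2252.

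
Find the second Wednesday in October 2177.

October 1, 2177 is a Wednesday.
The first Wednesday is therefore October 1 (same day).
The second Wednesday is 1 + 1×7 = October 8.

October 8, 2177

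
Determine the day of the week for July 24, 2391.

Doomsday rule: the anchor day for the 2300s is Wednesday. For year 91: 91÷12 = 7 r 7, and 7÷4 = 1, so 7+7+1 = 15.
Wednesday + 15 ≡ Thursday — that's 2391's doomsday.
In July the doomsday date is Jul 11.
Jul 24 is 13 days after Jul 11; 13 mod 7 = 6, so Thursday + 6 = Wednesday.

Wednesday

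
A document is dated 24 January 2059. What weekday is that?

Friday

January 1, 2059 is a Wednesday.
Jan 1, 2059 → Jan 24, 2059: 23 days.
Total: 23 days.
23 mod 7 = 2, so Wednesday + 2 = Friday.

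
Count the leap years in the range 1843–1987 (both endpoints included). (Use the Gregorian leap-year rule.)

35

Multiples of 4 in [1843,1987]: 36.
Of those, multiples of 100: 1 (not leap unless ÷400).
Multiples of 400: 0.
Leap years = 36 − 1 + 0 = 35.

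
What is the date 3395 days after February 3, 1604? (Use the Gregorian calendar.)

+366 (one year; includes Feb 29, 1604) → Feb 3, 1605 (3029 left).
+365 (one year) → Feb 3, 1606 (2664 left).
+365 (one year) → Feb 3, 1607 (2299 left).
+365 (one year) → Feb 3, 1608 (1934 left).
+366 (one year; includes Feb 29, 1608) → Feb 3, 1609 (1568 left).
+365 (one year) → Feb 3, 1610 (1203 left).
+365 (one year) → Feb 3, 1611 (838 left).
+365 (one year) → Feb 3, 1612 (473 left).
+366 (one year; includes Feb 29, 1612) → Feb 3, 1613 (107 left).
Feb has 28 days: +26 → Mar 1, 1613 (81 left).
Mar has 31 days: +31 → Apr 1, 1613 (50 left).
Apr has 30 days: +30 → May 1, 1613 (20 left).
+20 → May 21, 1613.

May 21, 1613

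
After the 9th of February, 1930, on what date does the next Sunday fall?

February 16, 1930

Feb 9, 1930 is a Sunday.
From Sunday to the next Sunday is 7 days.
Feb 9, 1930 + 7 = Feb 16, 1930.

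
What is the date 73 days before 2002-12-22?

October 10, 2002

−22 → Nov 30, 2002 (end of Nov, 30 days; 51 left).
−30 → Oct 31, 2002 (end of Oct, 31 days; 21 left).
−21 → Oct 10, 2002.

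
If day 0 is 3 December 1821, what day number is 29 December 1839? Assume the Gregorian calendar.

6600

Dec 3, 1821 → Dec 3, 1822: 365 days.
Dec 3, 1822 → Dec 3, 1823: 365 days.
Dec 3, 1823 → Dec 3, 1824: 366 days (Feb 29, 1824 is in that span).
Dec 3, 1824 → Dec 3, 1825: 365 days.
Dec 3, 1825 → Dec 3, 1826: 365 days.
Dec 3, 1826 → Dec 3, 1827: 365 days.
Dec 3, 1827 → Dec 3, 1828: 366 days (Feb 29, 1828 is in that span).
Dec 3, 1828 → Dec 3, 1829: 365 days.
Dec 3, 1829 → Dec 3, 1830: 365 days.
Dec 3, 1830 → Dec 3, 1831: 365 days.
Dec 3, 1831 → Dec 3, 1832: 366 days (Feb 29, 1832 is in that span).
Dec 3, 1832 → Dec 3, 1833: 365 days.
Dec 3, 1833 → Dec 3, 1834: 365 days.
Dec 3, 1834 → Dec 3, 1835: 365 days.
Dec 3, 1835 → Dec 3, 1836: 366 days (Feb 29, 1836 is in that span).
Dec 3, 1836 → Dec 3, 1837: 365 days.
Dec 3, 1837 → Dec 3, 1838: 365 days.
Dec 3, 1838 → Jan 3, 1839: 31 days (December has 31).
Jan 3, 1839 → Feb 3, 1839: 31 days (January has 31).
Feb 3, 1839 → Mar 3, 1839: 28 days (February has 28).
Mar 3, 1839 → Apr 3, 1839: 31 days (March has 31).
Apr 3, 1839 → May 3, 1839: 30 days (April has 30).
May 3, 1839 → Jun 3, 1839: 31 days (May has 31).
Jun 3, 1839 → Jul 3, 1839: 30 days (June has 30).
Jul 3, 1839 → Aug 3, 1839: 31 days (July has 31).
Aug 3, 1839 → Sep 3, 1839: 31 days (August has 31).
Sep 3, 1839 → Oct 3, 1839: 30 days (September has 30).
Oct 3, 1839 → Nov 3, 1839: 31 days (October has 31).
Nov 3, 1839 → Dec 3, 1839: 30 days (November has 30).
Dec 3, 1839 → Dec 29, 1839: 26 days.
Total: 6600 days.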